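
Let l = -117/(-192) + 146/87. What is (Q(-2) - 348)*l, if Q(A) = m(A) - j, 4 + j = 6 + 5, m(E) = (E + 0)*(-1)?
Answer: -4496161/5568 ≈ -807.50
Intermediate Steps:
m(E) = -E (m(E) = E*(-1) = -E)
l = 12737/5568 (l = -117*(-1/192) + 146*(1/87) = 39/64 + 146/87 = 12737/5568 ≈ 2.2875)
j = 7 (j = -4 + (6 + 5) = -4 + 11 = 7)
Q(A) = -7 - A (Q(A) = -A - 1*7 = -A - 7 = -7 - A)
(Q(-2) - 348)*l = ((-7 - 1*(-2)) - 348)*(12737/5568) = ((-7 + 2) - 348)*(12737/5568) = (-5 - 348)*(12737/5568) = -353*12737/5568 = -4496161/5568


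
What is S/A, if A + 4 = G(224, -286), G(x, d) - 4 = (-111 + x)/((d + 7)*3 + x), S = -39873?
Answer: 24442149/113 ≈ 2.1630e+5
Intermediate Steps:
G(x, d) = 4 + (-111 + x)/(21 + x + 3*d) (G(x, d) = 4 + (-111 + x)/((d + 7)*3 + x) = 4 + (-111 + x)/((7 + d)*3 + x) = 4 + (-111 + x)/((21 + 3*d) + x) = 4 + (-111 + x)/(21 + x + 3*d))
A = -113/613 (A = -4 + (-27 + 5*224 + 12*(-286))/(21 + 224 + 3*(-286)) = -4 + (-27 + 1120 - 3432)/(21 + 224 - 858) = -4 - 2339/(-613) = -4 - 1/613*(-2339) = -4 + 2339/613 = -113/613 ≈ -0.18434)
S/A = -39873/(-113/613) = -39873*(-613/113) = 24442149/113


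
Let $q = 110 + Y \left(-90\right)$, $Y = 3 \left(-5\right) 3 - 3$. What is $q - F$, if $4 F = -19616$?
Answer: $9334$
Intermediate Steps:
$F = -4904$ ($F = \frac{1}{4} \left(-19616\right) = -4904$)
$Y = -48$ ($Y = \left(-15\right) 3 - 3 = -45 - 3 = -48$)
$q = 4430$ ($q = 110 - -4320 = 110 + 4320 = 4430$)
$q - F = 4430 - -4904 = 4430 + 4904 = 9334$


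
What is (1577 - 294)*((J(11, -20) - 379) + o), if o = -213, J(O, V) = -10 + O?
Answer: -758253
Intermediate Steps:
(1577 - 294)*((J(11, -20) - 379) + o) = (1577 - 294)*(((-10 + 11) - 379) - 213) = 1283*((1 - 379) - 213) = 1283*(-378 - 213) = 1283*(-591) = -758253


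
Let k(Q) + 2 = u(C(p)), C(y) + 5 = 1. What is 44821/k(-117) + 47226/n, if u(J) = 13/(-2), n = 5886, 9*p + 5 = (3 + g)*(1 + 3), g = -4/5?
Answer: -87804995/16677 ≈ -5265.0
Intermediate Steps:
g = -⅘ (g = -4*⅕ = -⅘ ≈ -0.80000)
p = 19/45 (p = -5/9 + ((3 - ⅘)*(1 + 3))/9 = -5/9 + ((11/5)*4)/9 = -5/9 + (⅑)*(44/5) = -5/9 + 44/45 = 19/45 ≈ 0.42222)
C(y) = -4 (C(y) = -5 + 1 = -4)
u(J) = -13/2 (u(J) = 13*(-½) = -13/2)
k(Q) = -17/2 (k(Q) = -2 - 13/2 = -17/2)
44821/k(-117) + 47226/n = 44821/(-17/2) + 47226/5886 = 44821*(-2/17) + 47226*(1/5886) = -89642/17 + 7871/981 = -87804995/16677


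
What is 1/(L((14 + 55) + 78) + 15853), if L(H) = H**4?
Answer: 1/466964734 ≈ 2.1415e-9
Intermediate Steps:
1/(L((14 + 55) + 78) + 15853) = 1/(((14 + 55) + 78)**4 + 15853) = 1/((69 + 78)**4 + 15853) = 1/(147**4 + 15853) = 1/(466948881 + 15853) = 1/466964734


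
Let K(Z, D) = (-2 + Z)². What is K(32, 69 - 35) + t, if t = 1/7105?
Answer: 6394501/7105 ≈ 900.00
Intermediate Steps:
t = 1/7105 ≈ 0.00014075
K(32, 69 - 35) + t = (-2 + 32)² + 1/7105 = 30² + 1/7105 = 900 + 1/7105 = 6394501/7105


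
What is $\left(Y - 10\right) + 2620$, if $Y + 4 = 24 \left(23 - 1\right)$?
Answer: $3134$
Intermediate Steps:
$Y = 524$ ($Y = -4 + 24 \left(23 - 1\right) = -4 + 24 \cdot 22 = -4 + 528 = 524$)
$\left(Y - 10\right) + 2620 = \left(524 - 10\right) + 2620 = 514 + 2620 = 3134$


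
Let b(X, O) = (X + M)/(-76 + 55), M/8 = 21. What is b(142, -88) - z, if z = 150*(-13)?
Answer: 40640/21 ≈ 1935.2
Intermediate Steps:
M = 168 (M = 8*21 = 168)
z = -1950
b(X, O) = -8 - X/21 (b(X, O) = (X + 168)/(-76 + 55) = (168 + X)/(-21) = (168 + X)*(-1/21) = -8 - X/21)
b(142, -88) - z = (-8 - 1/21*142) - 1*(-1950) = (-8 - 142/21) + 1950 = -310/21 + 1950 = 40640/21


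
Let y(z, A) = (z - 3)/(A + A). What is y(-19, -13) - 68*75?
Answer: -66289/13 ≈ -5099.2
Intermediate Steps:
y(z, A) = (-3 + z)/(2*A) (y(z, A) = (-3 + z)/((2*A)) = (-3 + z)*(1/(2*A)) = (-3 + z)/(2*A))
y(-19, -13) - 68*75 = (1/2)*(-3 - 19)/(-13) - 68*75 = (1/2)*(-1/13)*(-22) - 5100 = 11/13 - 5100 = -66289/13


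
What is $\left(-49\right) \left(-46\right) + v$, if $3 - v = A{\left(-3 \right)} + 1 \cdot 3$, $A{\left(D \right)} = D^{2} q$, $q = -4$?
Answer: $2290$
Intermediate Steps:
$A{\left(D \right)} = - 4 D^{2}$ ($A{\left(D \right)} = D^{2} \left(-4\right) = - 4 D^{2}$)
$v = 36$ ($v = 3 - \left(- 4 \left(-3\right)^{2} + 1 \cdot 3\right) = 3 - \left(\left(-4\right) 9 + 3\right) = 3 - \left(-36 + 3\right) = 3 - -33 = 3 + 33 = 36$)
$\left(-49\right) \left(-46\right) + v = \left(-49\right) \left(-46\right) + 36 = 2254 + 36 = 2290$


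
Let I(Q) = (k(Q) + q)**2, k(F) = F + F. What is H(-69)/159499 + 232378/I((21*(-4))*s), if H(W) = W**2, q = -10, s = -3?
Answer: 19112957009/19461748982 ≈ 0.98208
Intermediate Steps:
k(F) = 2*F
I(Q) = (-10 + 2*Q)**2 (I(Q) = (2*Q - 10)**2 = (-10 + 2*Q)**2)
H(-69)/159499 + 232378/I((21*(-4))*s) = (-69)**2/159499 + 232378/((4*(-5 + (21*(-4))*(-3))**2)) = 4761*(1/159499) + 232378/((4*(-5 - 84*(-3))**2)) = 4761/159499 + 232378/((4*(-5 + 252)**2)) = 4761/159499 + 232378/((4*247**2)) = 4761/159499 + 232378/((4*61009)) = 4761/159499 + 232378/244036 = 4761/159499 + 232378*(1/244036) = 4761/159499 + 116189/122018 = 19112957009/19461748982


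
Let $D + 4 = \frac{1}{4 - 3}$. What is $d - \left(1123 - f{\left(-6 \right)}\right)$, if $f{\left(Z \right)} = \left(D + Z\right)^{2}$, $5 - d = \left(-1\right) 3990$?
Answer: $2953$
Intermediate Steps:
$D = -3$ ($D = -4 + \frac{1}{4 - 3} = -4 + 1^{-1} = -4 + 1 = -3$)
$d = 3995$ ($d = 5 - \left(-1\right) 3990 = 5 - -3990 = 5 + 3990 = 3995$)
$f{\left(Z \right)} = \left(-3 + Z\right)^{2}$
$d - \left(1123 - f{\left(-6 \right)}\right) = 3995 - \left(1123 - \left(-3 - 6\right)^{2}\right) = 3995 - \left(1123 - \left(-9\right)^{2}\right) = 3995 - \left(1123 - 81\right) = 3995 - 1042 = 2953$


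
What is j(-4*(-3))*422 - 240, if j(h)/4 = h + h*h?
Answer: 263088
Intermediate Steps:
j(h) = 4*h + 4*h² (j(h) = 4*(h + h*h) = 4*(h + h²) = 4*h + 4*h²)
j(-4*(-3))*422 - 240 = (4*(-4*(-3))*(1 - 4*(-3)))*422 - 240 = (4*12*(1 + 12))*422 - 240 = (4*12*13)*422 - 240 = 624*422 - 240 = 263328 - 240 = 263088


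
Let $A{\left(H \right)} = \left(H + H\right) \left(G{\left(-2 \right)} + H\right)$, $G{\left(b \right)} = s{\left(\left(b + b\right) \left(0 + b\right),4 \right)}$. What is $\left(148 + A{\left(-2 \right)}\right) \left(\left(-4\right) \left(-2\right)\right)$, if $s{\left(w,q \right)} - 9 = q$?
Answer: $832$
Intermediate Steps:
$s{\left(w,q \right)} = 9 + q$
$G{\left(b \right)} = 13$ ($G{\left(b \right)} = 9 + 4 = 13$)
$A{\left(H \right)} = 2 H \left(13 + H\right)$ ($A{\left(H \right)} = \left(H + H\right) \left(13 + H\right) = 2 H \left(13 + H\right)$)
$\left(148 + A{\left(-2 \right)}\right) \left(\left(-4\right) \left(-2\right)\right) = \left(148 + 2 \left(-2\right) \left(13 - 2\right)\right) \left(\left(-4\right) \left(-2\right)\right) = \left(148 + 2 \left(-2\right) 11\right) 8 = \left(148 - 44\right) 8 = 104 \cdot 8 = 832$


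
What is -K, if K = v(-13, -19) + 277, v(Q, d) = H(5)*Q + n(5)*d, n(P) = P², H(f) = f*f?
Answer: 523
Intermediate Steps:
H(f) = f²
v(Q, d) = 25*Q + 25*d (v(Q, d) = 5²*Q + 5²*d = 25*Q + 25*d)
K = -523 (K = (25*(-13) + 25*(-19)) + 277 = (-325 - 475) + 277 = -800 + 277 = -523)
-K = -1*(-523) = 523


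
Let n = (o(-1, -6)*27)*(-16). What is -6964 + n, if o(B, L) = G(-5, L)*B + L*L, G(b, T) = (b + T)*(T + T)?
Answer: 34508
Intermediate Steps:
G(b, T) = 2*T*(T + b) (G(b, T) = (T + b)*(2*T) = 2*T*(T + b))
o(B, L) = L² + 2*B*L*(-5 + L) (o(B, L) = (2*L*(L - 5))*B + L*L = (2*L*(-5 + L))*B + L² = 2*B*L*(-5 + L) + L² = L² + 2*B*L*(-5 + L))
n = 41472 (n = (-6*(-6 + 2*(-1)*(-5 - 6))*27)*(-16) = (-6*(-6 + 2*(-1)*(-11))*27)*(-16) = (-6*(-6 + 22)*27)*(-16) = (-6*16*27)*(-16) = -96*27*(-16) = -2592*(-16) = 41472)
-6964 + n = -6964 + 41472 = 34508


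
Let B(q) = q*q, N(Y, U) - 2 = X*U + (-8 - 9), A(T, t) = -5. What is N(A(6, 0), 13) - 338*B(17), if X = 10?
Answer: -97567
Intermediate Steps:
N(Y, U) = -15 + 10*U (N(Y, U) = 2 + (10*U + (-8 - 9)) = 2 + (10*U - 17) = 2 + (-17 + 10*U) = -15 + 10*U)
B(q) = q**2
N(A(6, 0), 13) - 338*B(17) = (-15 + 10*13) - 338*17**2 = (-15 + 130) - 338*289 = 115 - 97682 = -97567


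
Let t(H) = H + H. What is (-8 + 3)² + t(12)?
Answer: 49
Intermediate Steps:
t(H) = 2*H
(-8 + 3)² + t(12) = (-8 + 3)² + 2*12 = (-5)² + 24 = 25 + 24 = 49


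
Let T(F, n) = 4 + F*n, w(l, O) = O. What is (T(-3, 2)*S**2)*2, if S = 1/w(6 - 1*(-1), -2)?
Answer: -1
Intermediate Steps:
S = -1/2 (S = 1/(-2) = -1/2 ≈ -0.50000)
(T(-3, 2)*S**2)*2 = ((4 - 3*2)*(-1/2)**2)*2 = ((4 - 6)*(1/4))*2 = -2*1/4*2 = -1/2*2 = -1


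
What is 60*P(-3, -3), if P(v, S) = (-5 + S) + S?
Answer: -660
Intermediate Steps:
P(v, S) = -5 + 2*S
60*P(-3, -3) = 60*(-5 + 2*(-3)) = 60*(-5 - 6) = 60*(-11) = -660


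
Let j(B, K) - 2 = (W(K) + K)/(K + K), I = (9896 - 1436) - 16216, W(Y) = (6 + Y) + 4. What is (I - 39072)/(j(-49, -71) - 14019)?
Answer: 144556/43267 ≈ 3.3410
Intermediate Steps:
W(Y) = 10 + Y
I = -7756 (I = 8460 - 16216 = -7756)
j(B, K) = 2 + (10 + 2*K)/(2*K) (j(B, K) = 2 + ((10 + K) + K)/(K + K) = 2 + (10 + 2*K)/((2*K)) = 2 + (10 + 2*K)*(1/(2*K)) = 2 + (10 + 2*K)/(2*K))
(I - 39072)/(j(-49, -71) - 14019) = (-7756 - 39072)/((3 + 5/(-71)) - 14019) = -46828/((3 + 5*(-1/71)) - 14019) = -46828/((3 - 5/71) - 14019) = -46828/(208/71 - 14019) = -46828/(-995141/71) = -46828*(-71/995141) = 144556/43267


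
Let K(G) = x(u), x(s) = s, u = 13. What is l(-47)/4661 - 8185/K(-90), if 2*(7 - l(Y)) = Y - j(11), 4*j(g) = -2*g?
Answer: -152599697/242372 ≈ -629.61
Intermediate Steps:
j(g) = -g/2 (j(g) = (-2*g)/4 = -g/2)
K(G) = 13
l(Y) = 17/4 - Y/2 (l(Y) = 7 - (Y - (-1)*11/2)/2 = 7 - (Y - 1*(-11/2))/2 = 7 - (Y + 11/2)/2 = 7 - (11/2 + Y)/2 = 7 + (-11/4 - Y/2) = 17/4 - Y/2)
l(-47)/4661 - 8185/K(-90) = (17/4 - 1/2*(-47))/4661 - 8185/13 = (17/4 + 47/2)*(1/4661) - 8185*1/13 = (111/4)*(1/4661) - 8185/13 = 111/18644 - 8185/13 = -152599697/242372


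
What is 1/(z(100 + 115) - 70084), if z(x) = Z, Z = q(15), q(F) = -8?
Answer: -1/70092 ≈ -1.4267e-5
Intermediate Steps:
Z = -8
z(x) = -8
1/(z(100 + 115) - 70084) = 1/(-8 - 70084) = 1/(-70092) = -1/70092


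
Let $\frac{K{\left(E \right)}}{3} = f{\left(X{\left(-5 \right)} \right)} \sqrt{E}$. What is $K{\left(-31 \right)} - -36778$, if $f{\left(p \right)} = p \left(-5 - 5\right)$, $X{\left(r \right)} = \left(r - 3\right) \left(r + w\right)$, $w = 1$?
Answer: $36778 - 960 i \sqrt{31} \approx 36778.0 - 5345.1 i$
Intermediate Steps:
$X{\left(r \right)} = \left(1 + r\right) \left(-3 + r\right)$ ($X{\left(r \right)} = \left(r - 3\right) \left(r + 1\right) = \left(-3 + r\right) \left(1 + r\right) = \left(1 + r\right) \left(-3 + r\right)$)
$f{\left(p \right)} = - 10 p$ ($f{\left(p \right)} = p \left(-10\right) = - 10 p$)
$K{\left(E \right)} = - 960 \sqrt{E}$ ($K{\left(E \right)} = 3 - 10 \left(-3 + \left(-5\right)^{2} - -10\right) \sqrt{E} = 3 - 10 \left(-3 + 25 + 10\right) \sqrt{E} = 3 \left(-10\right) 32 \sqrt{E} = 3 \left(- 320 \sqrt{E}\right) = - 960 \sqrt{E}$)
$K{\left(-31 \right)} - -36778 = - 960 \sqrt{-31} - -36778 = - 960 i \sqrt{31} + 36778 = 36778 - 960 i \sqrt{31}$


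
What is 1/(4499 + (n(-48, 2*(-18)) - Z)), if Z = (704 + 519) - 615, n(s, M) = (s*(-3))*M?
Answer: -1/1293 ≈ -0.00077340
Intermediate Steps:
n(s, M) = -3*M*s (n(s, M) = (-3*s)*M = -3*M*s)
Z = 608 (Z = 1223 - 615 = 608)
1/(4499 + (n(-48, 2*(-18)) - Z)) = 1/(4499 + (-3*2*(-18)*(-48) - 1*608)) = 1/(4499 + (-3*(-36)*(-48) - 608)) = 1/(4499 + (-5184 - 608)) = 1/(4499 - 5792) = 1/(-1293) = -1/1293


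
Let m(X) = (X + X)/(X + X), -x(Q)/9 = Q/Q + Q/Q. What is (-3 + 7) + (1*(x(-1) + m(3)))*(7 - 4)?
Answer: -47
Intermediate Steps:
x(Q) = -18 (x(Q) = -9*(Q/Q + Q/Q) = -9*(1 + 1) = -9*2 = -18)
m(X) = 1 (m(X) = (2*X)/((2*X)) = (2*X)*(1/(2*X)) = 1)
(-3 + 7) + (1*(x(-1) + m(3)))*(7 - 4) = (-3 + 7) + (1*(-18 + 1))*(7 - 4) = 4 + (1*(-17))*3 = 4 - 17*3 = 4 - 51 = -47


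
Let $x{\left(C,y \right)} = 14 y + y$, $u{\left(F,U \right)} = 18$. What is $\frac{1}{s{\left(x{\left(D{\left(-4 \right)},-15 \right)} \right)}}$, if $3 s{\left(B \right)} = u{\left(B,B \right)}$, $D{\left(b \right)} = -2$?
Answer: $\frac{1}{6} \approx 0.16667$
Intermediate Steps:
$x{\left(C,y \right)} = 15 y$
$s{\left(B \right)} = 6$ ($s{\left(B \right)} = \frac{1}{3} \cdot 18 = 6$)
$\frac{1}{s{\left(x{\left(D{\left(-4 \right)},-15 \right)} \right)}} = \frac{1}{6}$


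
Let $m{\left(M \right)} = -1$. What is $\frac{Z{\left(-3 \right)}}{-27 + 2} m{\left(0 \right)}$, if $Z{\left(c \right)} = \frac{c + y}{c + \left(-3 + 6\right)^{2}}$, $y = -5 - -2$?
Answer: $- \frac{1}{25} \approx -0.04$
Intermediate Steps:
$y = -3$ ($y = -5 + 2 = -3$)
$Z{\left(c \right)} = \frac{-3 + c}{9 + c}$ ($Z{\left(c \right)} = \frac{c - 3}{c + \left(-3 + 6\right)^{2}} = \frac{-3 + c}{c + 3^{2}} = \frac{-3 + c}{c + 9} = \frac{-3 + c}{9 + c}$)
$\frac{Z{\left(-3 \right)}}{-27 + 2} m{\left(0 \right)} = \frac{\frac{1}{9 - 3} \left(-3 - 3\right)}{-27 + 2} \left(-1\right) = \frac{\frac{1}{6} \left(-6\right)}{-25} \left(-1\right) = \frac{1}{6} \left(-6\right) \left(- \frac{1}{25}\right) \left(-1\right) = \left(-1\right) \left(- \frac{1}{25}\right) \left(-1\right) = \frac{1}{25} \left(-1\right) = - \frac{1}{25}$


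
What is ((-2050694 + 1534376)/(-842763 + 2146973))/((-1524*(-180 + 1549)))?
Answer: 86053/453507726460 ≈ 1.8975e-7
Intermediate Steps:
((-2050694 + 1534376)/(-842763 + 2146973))/((-1524*(-180 + 1549))) = (-516318/1304210)/((-1524*1369)) = -516318*1/1304210/(-2086356) = -258159/652105*(-1/2086356) = 86053/453507726460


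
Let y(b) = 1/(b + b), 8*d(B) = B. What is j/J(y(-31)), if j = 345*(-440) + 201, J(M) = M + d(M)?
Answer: 25064368/3 ≈ 8.3548e+6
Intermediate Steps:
d(B) = B/8
y(b) = 1/(2*b)
J(M) = 9*M/8 (J(M) = M + M/8 = 9*M/8)
j = -151599 (j = -151800 + 201 = -151599)
j/J(y(-31)) = -151599/(9*((1/2)/(-31))/8) = -151599/(9*((1/2)*(-1/31))/8) = -151599/((9/8)*(-1/62)) = -151599/(-9/496) = -151599*(-496/9) = 25064368/3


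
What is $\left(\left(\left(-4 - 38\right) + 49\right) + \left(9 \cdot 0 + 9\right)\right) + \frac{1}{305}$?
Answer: $\frac{4881}{305} \approx 16.003$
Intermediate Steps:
$\left(\left(\left(-4 - 38\right) + 49\right) + \left(9 \cdot 0 + 9\right)\right) + \frac{1}{305} = \left(\left(-42 + 49\right) + \left(0 + 9\right)\right) + \frac{1}{305} = \left(7 + 9\right) + \frac{1}{305} = 16 + \frac{1}{305} = \frac{4881}{305}$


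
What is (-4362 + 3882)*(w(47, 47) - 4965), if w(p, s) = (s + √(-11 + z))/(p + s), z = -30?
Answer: 2382960 - 240*I*√41/47 ≈ 2.383e+6 - 32.697*I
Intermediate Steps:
w(p, s) = (s + I*√41)/(p + s) (w(p, s) = (s + √(-11 - 30))/(p + s) = (s + √(-41))/(p + s) = (s + I*√41)/(p + s))
(-4362 + 3882)*(w(47, 47) - 4965) = (-4362 + 3882)*((47 + I*√41)/(47 + 47) - 4965) = -480*((47 + I*√41)/94 - 4965) = -480*((½ + I*√41/94) - 4965) = -480*(-9929/2 + I*√41/94) = 2382960 - 240*I*√41/47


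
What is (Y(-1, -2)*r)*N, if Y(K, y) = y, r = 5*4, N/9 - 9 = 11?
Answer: -7200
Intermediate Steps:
N = 180 (N = 81 + 9*11 = 81 + 99 = 180)
r = 20
(Y(-1, -2)*r)*N = -2*20*180 = -40*180 = -7200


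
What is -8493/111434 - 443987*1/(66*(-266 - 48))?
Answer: 24649619213/1154679108 ≈ 21.348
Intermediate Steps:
-8493/111434 - 443987*1/(66*(-266 - 48)) = -8493*1/111434 - 443987/((-314*66)) = -8493/111434 - 443987/(-20724) = -8493/111434 - 443987*(-1/20724) = -8493/111434 + 443987/20724 = 24649619213/1154679108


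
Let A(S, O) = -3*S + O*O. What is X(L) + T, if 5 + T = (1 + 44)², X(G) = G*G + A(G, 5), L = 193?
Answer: 38715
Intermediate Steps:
A(S, O) = O² - 3*S (A(S, O) = -3*S + O² = O² - 3*S)
X(G) = 25 + G² - 3*G (X(G) = G*G + (5² - 3*G) = G² + (25 - 3*G) = 25 + G² - 3*G)
T = 2020 (T = -5 + (1 + 44)² = -5 + 45² = -5 + 2025 = 2020)
X(L) + T = (25 + 193² - 3*193) + 2020 = (25 + 37249 - 579) + 2020 = 36695 + 2020 = 38715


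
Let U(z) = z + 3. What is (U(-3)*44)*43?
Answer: 0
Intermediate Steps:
U(z) = 3 + z
(U(-3)*44)*43 = ((3 - 3)*44)*43 = (0*44)*43 = 0*43 = 0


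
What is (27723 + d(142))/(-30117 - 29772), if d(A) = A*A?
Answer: -47887/59889 ≈ -0.79960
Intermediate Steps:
d(A) = A**2
(27723 + d(142))/(-30117 - 29772) = (27723 + 142**2)/(-30117 - 29772) = (27723 + 20164)/(-59889) = 47887*(-1/59889) = -47887/59889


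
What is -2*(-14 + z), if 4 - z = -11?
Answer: -2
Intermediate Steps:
z = 15 (z = 4 - 1*(-11) = 4 + 11 = 15)
-2*(-14 + z) = -2*(-14 + 15) = -2*1 = -2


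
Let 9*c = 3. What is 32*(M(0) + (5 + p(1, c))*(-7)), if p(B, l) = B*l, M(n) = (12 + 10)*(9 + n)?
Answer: 15424/3 ≈ 5141.3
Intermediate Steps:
c = ⅓ (c = (⅑)*3 = ⅓ ≈ 0.33333)
M(n) = 198 + 22*n (M(n) = 22*(9 + n) = 198 + 22*n)
32*(M(0) + (5 + p(1, c))*(-7)) = 32*((198 + 22*0) + (5 + 1*(⅓))*(-7)) = 32*((198 + 0) + (5 + ⅓)*(-7)) = 32*(198 + (16/3)*(-7)) = 32*(198 - 112/3) = 32*(482/3) = 15424/3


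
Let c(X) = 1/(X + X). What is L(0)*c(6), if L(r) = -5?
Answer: -5/12 ≈ -0.41667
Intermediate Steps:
c(X) = 1/(2*X)
L(0)*c(6) = -5/(2*6) = -5*1/12 = -5/12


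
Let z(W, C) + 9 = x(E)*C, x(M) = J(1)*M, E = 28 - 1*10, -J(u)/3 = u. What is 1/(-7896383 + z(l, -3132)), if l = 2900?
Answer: -1/7727264 ≈ -1.2941e-7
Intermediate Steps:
J(u) = -3*u
E = 18 (E = 28 - 10 = 18)
x(M) = -3*M (x(M) = (-3*1)*M = -3*M)
z(W, C) = -9 - 54*C (z(W, C) = -9 + (-3*18)*C = -9 - 54*C)
1/(-7896383 + z(l, -3132)) = 1/(-7896383 + (-9 - 54*(-3132))) = 1/(-7896383 + (-9 + 169128)) = 1/(-7896383 + 169119) = 1/(-7727264) = -1/7727264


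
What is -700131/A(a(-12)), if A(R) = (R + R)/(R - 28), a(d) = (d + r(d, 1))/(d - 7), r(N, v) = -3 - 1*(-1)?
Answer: 25904847/2 ≈ 1.2952e+7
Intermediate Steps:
r(N, v) = -2 (r(N, v) = -3 + 1 = -2)
a(d) = (-2 + d)/(-7 + d) (a(d) = (d - 2)/(d - 7) = (-2 + d)/(-7 + d))
A(R) = 2*R/(-28 + R) (A(R) = (2*R)/(-28 + R) = 2*R/(-28 + R))
-700131/A(a(-12)) = -700131*(-28 + (-2 - 12)/(-7 - 12))*(-7 - 12)/(2*(-2 - 12)) = -700131/(2*(-14/(-19))/(-28 - 14/(-19))) = -700131/(2*(-1/19*(-14))/(-28 - 1/19*(-14))) = -700131/(2*(14/19)/(-28 + 14/19)) = -700131/(2*(14/19)/(-518/19)) = -700131/(2*(14/19)*(-19/518)) = -700131/(-2/37) = -700131*(-37/2) = 25904847/2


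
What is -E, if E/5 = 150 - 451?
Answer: 1505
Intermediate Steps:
E = -1505 (E = 5*(150 - 451) = 5*(-301) = -1505)
-E = -1*(-1505) = 1505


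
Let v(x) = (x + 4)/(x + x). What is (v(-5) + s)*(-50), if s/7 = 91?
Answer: -31855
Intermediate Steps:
s = 637 (s = 7*91 = 637)
v(x) = (4 + x)/(2*x) (v(x) = (4 + x)/((2*x)) = (4 + x)*(1/(2*x)) = (4 + x)/(2*x))
(v(-5) + s)*(-50) = ((½)*(4 - 5)/(-5) + 637)*(-50) = ((½)*(-⅕)*(-1) + 637)*(-50) = (⅒ + 637)*(-50) = (6371/10)*(-50) = -31855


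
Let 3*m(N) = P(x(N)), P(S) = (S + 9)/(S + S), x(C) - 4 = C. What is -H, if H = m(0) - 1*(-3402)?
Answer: -81661/24 ≈ -3402.5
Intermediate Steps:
x(C) = 4 + C
P(S) = (9 + S)/(2*S) (P(S) = (9 + S)/((2*S)) = (9 + S)*(1/(2*S)) = (9 + S)/(2*S))
m(N) = (13 + N)/(6*(4 + N)) (m(N) = ((9 + (4 + N))/(2*(4 + N)))/3 = ((13 + N)/(2*(4 + N)))/3 = (13 + N)/(6*(4 + N)))
H = 81661/24 (H = (13 + 0)/(6*(4 + 0)) - 1*(-3402) = (⅙)*13/4 + 3402 = (⅙)*(¼)*13 + 3402 = 13/24 + 3402 = 81661/24 ≈ 3402.5)
-H = -1*81661/24 = -81661/24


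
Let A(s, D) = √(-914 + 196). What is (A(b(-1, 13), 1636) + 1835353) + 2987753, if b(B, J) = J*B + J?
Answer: 4823106 + I*√718 ≈ 4.8231e+6 + 26.796*I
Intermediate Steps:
b(B, J) = J + B*J (b(B, J) = B*J + J = J + B*J)
A(s, D) = I*√718 (A(s, D) = √(-718) = I*√718)
(A(b(-1, 13), 1636) + 1835353) + 2987753 = (I*√718 + 1835353) + 2987753 = (1835353 + I*√718) + 2987753 = 4823106 + I*√718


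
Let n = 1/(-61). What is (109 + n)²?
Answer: 44195904/3721 ≈ 11877.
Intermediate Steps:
n = -1/61 ≈ -0.016393
(109 + n)² = (109 - 1/61)² = (6648/61)² = 44195904/3721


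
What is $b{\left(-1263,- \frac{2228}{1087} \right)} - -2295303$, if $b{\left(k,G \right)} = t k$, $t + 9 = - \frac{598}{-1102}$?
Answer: $\frac{1270597533}{551} \approx 2.306 \cdot 10^{6}$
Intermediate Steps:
$t = - \frac{4660}{551}$ ($t = -9 - \frac{598}{-1102} = -9 - - \frac{299}{551} = -9 + \frac{299}{551} = - \frac{4660}{551} \approx -8.4574$)
$b{\left(k,G \right)} = - \frac{4660 k}{551}$
$b{\left(-1263,- \frac{2228}{1087} \right)} - -2295303 = \left(- \frac{4660}{551}\right) \left(-1263\right) - -2295303 = \frac{5885580}{551} + 2295303 = \frac{1270597533}{551}$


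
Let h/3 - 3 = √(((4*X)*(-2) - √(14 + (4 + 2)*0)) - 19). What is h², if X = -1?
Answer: 9*(3 + I*√(11 + √14))² ≈ -51.675 + 207.33*I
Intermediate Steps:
h = 9 + 3*√(-11 - √14) (h = 9 + 3*√(((4*(-1))*(-2) - √(14 + (4 + 2)*0)) - 19) = 9 + 3*√((-4*(-2) - √(14 + 6*0)) - 19) = 9 + 3*√((8 - √(14 + 0)) - 19) = 9 + 3*√((8 - √14) - 19) = 9 + 3*√(-11 - √14) ≈ 9.0 + 11.518*I)
h² = (9 + 3*√(-11 - √14))²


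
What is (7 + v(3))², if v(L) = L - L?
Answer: 49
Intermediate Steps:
v(L) = 0
(7 + v(3))² = (7 + 0)² = 7² = 49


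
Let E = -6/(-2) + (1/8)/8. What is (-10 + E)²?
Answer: 199809/4096 ≈ 48.781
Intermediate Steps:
E = 193/64 (E = -6*(-½) + (1*(⅛))*(⅛) = 3 + (⅛)*(⅛) = 3 + 1/64 = 193/64 ≈ 3.0156)
(-10 + E)² = (-10 + 193/64)² = (-447/64)² = 199809/4096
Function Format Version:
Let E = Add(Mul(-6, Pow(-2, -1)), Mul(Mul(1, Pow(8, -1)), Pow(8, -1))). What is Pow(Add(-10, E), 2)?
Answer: Rational(199809, 4096) ≈ 48.781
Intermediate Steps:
E = Rational(193, 64) (E = Add(Mul(-6, Rational(-1, 2)), Mul(Mul(1, Rational(1, 8)), Rational(1, 8))) = Add(3, Mul(Rational(1, 8), Rational(1, 8))) = Add(3, Rational(1, 64)) = Rational(193, 64) ≈ 3.0156)
Pow(Add(-10, E), 2) = Pow(Add(-10, Rational(193, 64)), 2) = Pow(Rational(-447, 64), 2) = Rational(199809, 4096)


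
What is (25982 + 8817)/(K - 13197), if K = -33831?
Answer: -34799/47028 ≈ -0.73996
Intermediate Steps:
(25982 + 8817)/(K - 13197) = (25982 + 8817)/(-33831 - 13197) = 34799/(-47028) = 34799*(-1/47028) = -34799/47028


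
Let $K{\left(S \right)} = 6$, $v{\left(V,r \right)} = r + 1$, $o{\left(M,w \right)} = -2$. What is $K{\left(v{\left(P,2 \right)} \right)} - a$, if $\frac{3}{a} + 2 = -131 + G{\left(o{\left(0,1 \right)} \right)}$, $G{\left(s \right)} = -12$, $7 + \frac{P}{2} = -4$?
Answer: $\frac{873}{145} \approx 6.0207$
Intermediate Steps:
$P = -22$ ($P = -14 + 2 \left(-4\right) = -14 - 8 = -22$)
$a = - \frac{3}{145}$ ($a = \frac{3}{-2 - 143} = \frac{3}{-145} = 3 \left(- \frac{1}{145}\right) = - \frac{3}{145} \approx -0.02069$)
$v{\left(V,r \right)} = 1 + r$
$K{\left(v{\left(P,2 \right)} \right)} - a = 6 - - \frac{3}{145} = 6 + \frac{3}{145} = \frac{873}{145}$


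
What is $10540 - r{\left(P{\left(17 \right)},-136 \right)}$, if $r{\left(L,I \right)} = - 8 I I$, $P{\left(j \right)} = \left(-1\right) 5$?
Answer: $158508$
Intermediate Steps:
$P{\left(j \right)} = -5$
$r{\left(L,I \right)} = - 8 I^{2}$
$10540 - r{\left(P{\left(17 \right)},-136 \right)} = 10540 - - 8 \left(-136\right)^{2} = 10540 - \left(-8\right) 18496 = 10540 - -147968 = 10540 + 147968 = 158508$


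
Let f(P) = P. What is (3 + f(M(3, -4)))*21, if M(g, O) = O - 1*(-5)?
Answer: 84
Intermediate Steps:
M(g, O) = 5 + O (M(g, O) = O + 5 = 5 + O)
(3 + f(M(3, -4)))*21 = (3 + (5 - 4))*21 = (3 + 1)*21 = 4*21 = 84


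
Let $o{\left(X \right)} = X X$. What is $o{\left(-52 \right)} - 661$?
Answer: $2043$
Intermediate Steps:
$o{\left(X \right)} = X^{2}$
$o{\left(-52 \right)} - 661 = \left(-52\right)^{2} - 661 = 2704 - 661 = 2043$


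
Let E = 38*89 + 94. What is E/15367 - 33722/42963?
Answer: -33533326/60019311 ≈ -0.55871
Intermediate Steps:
E = 3476 (E = 3382 + 94 = 3476)
E/15367 - 33722/42963 = 3476/15367 - 33722/42963 = 3476*(1/15367) - 33722*1/42963 = 316/1397 - 33722/42963 = -33533326/60019311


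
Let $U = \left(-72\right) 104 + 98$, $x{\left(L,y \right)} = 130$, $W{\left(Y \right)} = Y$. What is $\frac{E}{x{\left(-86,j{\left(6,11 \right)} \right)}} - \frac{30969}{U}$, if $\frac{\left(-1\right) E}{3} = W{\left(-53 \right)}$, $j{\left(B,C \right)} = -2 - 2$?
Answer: $\frac{260049}{48035} \approx 5.4137$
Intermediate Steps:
$j{\left(B,C \right)} = -4$
$E = 159$ ($E = \left(-3\right) \left(-53\right) = 159$)
$U = -7390$ ($U = -7488 + 98 = -7390$)
$\frac{E}{x{\left(-86,j{\left(6,11 \right)} \right)}} - \frac{30969}{U} = \frac{159}{130} - \frac{30969}{-7390} = 159 \cdot \frac{1}{130} - - \frac{30969}{7390} = \frac{159}{130} + \frac{30969}{7390} = \frac{260049}{48035}$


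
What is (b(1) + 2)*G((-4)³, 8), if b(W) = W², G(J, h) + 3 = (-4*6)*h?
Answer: -585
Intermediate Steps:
G(J, h) = -3 - 24*h (G(J, h) = -3 + (-4*6)*h = -3 - 24*h)
(b(1) + 2)*G((-4)³, 8) = (1² + 2)*(-3 - 24*8) = (1 + 2)*(-3 - 192) = 3*(-195) = -585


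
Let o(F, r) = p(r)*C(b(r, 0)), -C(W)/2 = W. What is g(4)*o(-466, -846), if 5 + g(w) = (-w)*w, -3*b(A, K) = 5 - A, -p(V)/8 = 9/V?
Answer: -47656/47 ≈ -1014.0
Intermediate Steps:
p(V) = -72/V
b(A, K) = -5/3 + A/3 (b(A, K) = -(5 - A)/3 = -5/3 + A/3)
C(W) = -2*W
g(w) = -5 - w² (g(w) = -5 + (-w)*w = -5 - w²)
o(F, r) = -72*(10/3 - 2*r/3)/r (o(F, r) = (-72/r)*(-2*(-5/3 + r/3)) = (-72/r)*(10/3 - 2*r/3) = -72*(10/3 - 2*r/3)/r)
g(4)*o(-466, -846) = (-5 - 1*4²)*(48 - 240/(-846)) = (-5 - 1*16)*(48 - 240*(-1/846)) = (-5 - 16)*(48 + 40/141) = -21*6808/141 = -47656/47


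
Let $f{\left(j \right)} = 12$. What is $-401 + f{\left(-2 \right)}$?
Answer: $-389$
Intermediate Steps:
$-401 + f{\left(-2 \right)} = -401 + 12 = -389$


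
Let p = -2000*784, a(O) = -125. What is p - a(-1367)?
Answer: -1567875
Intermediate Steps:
p = -1568000
p - a(-1367) = -1568000 - 1*(-125) = -1568000 + 125 = -1567875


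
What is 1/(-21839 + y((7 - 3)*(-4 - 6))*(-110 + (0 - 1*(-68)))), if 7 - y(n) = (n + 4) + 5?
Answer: -1/23435 ≈ -4.2671e-5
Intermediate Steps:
y(n) = -2 - n (y(n) = 7 - ((n + 4) + 5) = 7 - ((4 + n) + 5) = 7 - (9 + n) = 7 + (-9 - n) = -2 - n)
1/(-21839 + y((7 - 3)*(-4 - 6))*(-110 + (0 - 1*(-68)))) = 1/(-21839 + (-2 - (7 - 3)*(-4 - 6))*(-110 + (0 - 1*(-68)))) = 1/(-21839 + (-2 - 4*(-10))*(-110 + (0 + 68))) = 1/(-21839 + (-2 - 1*(-40))*(-110 + 68)) = 1/(-21839 + (-2 + 40)*(-42)) = 1/(-21839 + 38*(-42)) = 1/(-21839 - 1596) = 1/(-23435) = -1/23435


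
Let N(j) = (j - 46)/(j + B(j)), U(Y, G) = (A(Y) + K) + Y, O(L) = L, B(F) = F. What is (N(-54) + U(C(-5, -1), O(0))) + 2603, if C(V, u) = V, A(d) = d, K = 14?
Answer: 70414/27 ≈ 2607.9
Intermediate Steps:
U(Y, G) = 14 + 2*Y (U(Y, G) = (Y + 14) + Y = (14 + Y) + Y = 14 + 2*Y)
N(j) = (-46 + j)/(2*j) (N(j) = (j - 46)/(j + j) = (-46 + j)/((2*j)) = (-46 + j)*(1/(2*j)) = (-46 + j)/(2*j))
(N(-54) + U(C(-5, -1), O(0))) + 2603 = ((½)*(-46 - 54)/(-54) + (14 + 2*(-5))) + 2603 = ((½)*(-1/54)*(-100) + (14 - 10)) + 2603 = (25/27 + 4) + 2603 = 133/27 + 2603 = 70414/27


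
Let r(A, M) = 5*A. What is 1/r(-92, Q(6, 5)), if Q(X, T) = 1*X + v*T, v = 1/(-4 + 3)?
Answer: -1/460 ≈ -0.0021739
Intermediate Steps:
v = -1 (v = 1/(-1) = -1)
Q(X, T) = X - T (Q(X, T) = 1*X - T = X - T)
1/r(-92, Q(6, 5)) = 1/(5*(-92)) = 1/(-460) = -1/460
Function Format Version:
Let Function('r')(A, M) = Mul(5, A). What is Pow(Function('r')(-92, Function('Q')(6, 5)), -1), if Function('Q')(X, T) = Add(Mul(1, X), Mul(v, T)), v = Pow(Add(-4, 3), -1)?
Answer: Rational(-1, 460) ≈ -0.0021739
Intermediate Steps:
v = -1 (v = Pow(-1, -1) = -1)
Function('Q')(X, T) = Add(X, Mul(-1, T)) (Function('Q')(X, T) = Add(Mul(1, X), Mul(-1, T)) = Add(X, Mul(-1, T)))
Pow(Function('r')(-92, Function('Q')(6, 5)), -1) = Pow(Mul(5, -92), -1) = Pow(-460, -1) = Rational(-1, 460)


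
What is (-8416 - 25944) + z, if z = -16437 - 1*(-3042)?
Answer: -47755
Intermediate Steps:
z = -13395 (z = -16437 + 3042 = -13395)
(-8416 - 25944) + z = (-8416 - 25944) - 13395 = -34360 - 13395 = -47755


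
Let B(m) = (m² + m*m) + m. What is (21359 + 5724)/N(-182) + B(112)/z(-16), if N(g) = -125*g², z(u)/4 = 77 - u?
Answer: 1242030061/18336500 ≈ 67.735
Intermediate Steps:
z(u) = 308 - 4*u (z(u) = 4*(77 - u) = 308 - 4*u)
B(m) = m + 2*m² (B(m) = (m² + m²) + m = 2*m² + m = m + 2*m²)
(21359 + 5724)/N(-182) + B(112)/z(-16) = (21359 + 5724)/((-125*(-182)²)) + (112*(1 + 2*112))/(308 - 4*(-16)) = 27083/((-125*33124)) + (112*(1 + 224))/(308 + 64) = 27083/(-4140500) + (112*225)/372 = 27083*(-1/4140500) + 25200*(1/372) = -3869/591500 + 2100/31 = 1242030061/18336500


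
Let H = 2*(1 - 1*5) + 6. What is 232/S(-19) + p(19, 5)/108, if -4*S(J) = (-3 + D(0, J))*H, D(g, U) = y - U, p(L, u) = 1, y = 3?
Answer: 50131/2052 ≈ 24.430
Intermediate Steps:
H = -2 (H = 2*(1 - 5) + 6 = 2*(-4) + 6 = -8 + 6 = -2)
D(g, U) = 3 - U
S(J) = -J/2 (S(J) = -(-3 + (3 - J))*(-2)/4 = -(-J)*(-2)/4 = -J/2)
232/S(-19) + p(19, 5)/108 = 232/((-½*(-19))) + 1/108 = 232/(19/2) + 1*(1/108) = 232*(2/19) + 1/108 = 464/19 + 1/108 = 50131/2052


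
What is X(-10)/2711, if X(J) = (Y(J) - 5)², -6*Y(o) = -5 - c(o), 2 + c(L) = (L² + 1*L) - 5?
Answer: 841/24399 ≈ 0.034469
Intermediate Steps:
c(L) = -7 + L + L² (c(L) = -2 + ((L² + 1*L) - 5) = -2 + ((L² + L) - 5) = -2 + ((L + L²) - 5) = -2 + (-5 + L + L²) = -7 + L + L²)
Y(o) = -⅓ + o/6 + o²/6 (Y(o) = -(-5 - (-7 + o + o²))/6 = -(-5 + (7 - o - o²))/6 = -(2 - o - o²)/6 = -⅓ + o/6 + o²/6)
X(J) = (-16/3 + J/6 + J²/6)² (X(J) = ((-⅓ + J/6 + J²/6) - 5)² = (-16/3 + J/6 + J²/6)²)
X(-10)/2711 = ((-32 - 10 + (-10)²)²/36)/2711 = ((-32 - 10 + 100)²/36)*(1/2711) = ((1/36)*58²)*(1/2711) = ((1/36)*3364)*(1/2711) = (841/9)*(1/2711) = 841/24399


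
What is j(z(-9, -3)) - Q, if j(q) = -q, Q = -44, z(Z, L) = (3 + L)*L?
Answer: 44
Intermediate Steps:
z(Z, L) = L*(3 + L)
j(z(-9, -3)) - Q = -(-3)*(3 - 3) - 1*(-44) = -(-3)*0 + 44 = -1*0 + 44 = 0 + 44 = 44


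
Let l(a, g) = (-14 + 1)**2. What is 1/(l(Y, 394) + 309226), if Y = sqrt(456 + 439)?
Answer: 1/309395 ≈ 3.2321e-6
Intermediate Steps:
Y = sqrt(895) ≈ 29.917
l(a, g) = 169 (l(a, g) = (-13)**2 = 169)
1/(l(Y, 394) + 309226) = 1/(169 + 309226) = 1/309395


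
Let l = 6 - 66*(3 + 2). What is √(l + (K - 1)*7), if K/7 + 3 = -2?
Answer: 24*I ≈ 24.0*I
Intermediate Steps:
K = -35 (K = -21 + 7*(-2) = -21 - 14 = -35)
l = -324 (l = 6 - 66*5 = 6 - 11*30 = 6 - 330 = -324)
√(l + (K - 1)*7) = √(-324 + (-35 - 1)*7) = √(-324 - 36*7) = √(-324 - 252) = √(-576) = 24*I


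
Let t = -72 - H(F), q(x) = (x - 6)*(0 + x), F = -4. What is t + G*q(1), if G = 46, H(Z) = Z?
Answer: -298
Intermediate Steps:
q(x) = x*(-6 + x) (q(x) = (-6 + x)*x = x*(-6 + x))
t = -68 (t = -72 - 1*(-4) = -72 + 4 = -68)
t + G*q(1) = -68 + 46*(1*(-6 + 1)) = -68 + 46*(1*(-5)) = -68 + 46*(-5) = -68 - 230 = -298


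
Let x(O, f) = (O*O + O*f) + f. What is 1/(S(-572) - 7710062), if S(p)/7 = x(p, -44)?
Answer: -1/5243906 ≈ -1.9070e-7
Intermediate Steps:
x(O, f) = f + O² + O*f (x(O, f) = (O² + O*f) + f = f + O² + O*f)
S(p) = -308 - 308*p + 7*p² (S(p) = 7*(-44 + p² + p*(-44)) = 7*(-44 + p² - 44*p) = -308 - 308*p + 7*p²)
1/(S(-572) - 7710062) = 1/((-308 - 308*(-572) + 7*(-572)²) - 7710062) = 1/((-308 + 176176 + 7*327184) - 7710062) = 1/((-308 + 176176 + 2290288) - 7710062) = 1/(2466156 - 7710062) = 1/(-5243906) = -1/5243906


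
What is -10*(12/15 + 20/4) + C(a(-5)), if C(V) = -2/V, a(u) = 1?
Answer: -60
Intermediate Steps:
-10*(12/15 + 20/4) + C(a(-5)) = -10*(12/15 + 20/4) - 2/1 = -10*(12*(1/15) + 20*(¼)) - 2*1 = -10*(⅘ + 5) - 2 = -10*29/5 - 2 = -58 - 2 = -60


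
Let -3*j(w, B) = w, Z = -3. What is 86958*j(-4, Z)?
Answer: 115944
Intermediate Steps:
j(w, B) = -w/3
86958*j(-4, Z) = 86958*(-⅓*(-4)) = 86958*(4/3) = 115944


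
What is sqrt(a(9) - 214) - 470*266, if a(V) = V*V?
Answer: -125020 + I*sqrt(133) ≈ -1.2502e+5 + 11.533*I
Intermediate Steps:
a(V) = V**2
sqrt(a(9) - 214) - 470*266 = sqrt(9**2 - 214) - 470*266 = sqrt(81 - 214) - 125020 = sqrt(-133) - 125020 = I*sqrt(133) - 125020 = -125020 + I*sqrt(133)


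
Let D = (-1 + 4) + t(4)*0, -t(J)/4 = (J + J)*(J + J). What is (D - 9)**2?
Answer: 36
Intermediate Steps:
t(J) = -16*J**2 (t(J) = -4*(J + J)*(J + J) = -4*2*J*2*J = -16*J**2)
D = 3 (D = (-1 + 4) - 16*4**2*0 = 3 - 16*16*0 = 3 - 256*0 = 3 + 0 = 3)
(D - 9)**2 = (3 - 9)**2 = (-6)**2 = 36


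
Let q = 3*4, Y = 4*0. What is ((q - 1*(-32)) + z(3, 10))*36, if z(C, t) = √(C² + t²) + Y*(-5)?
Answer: 1584 + 36*√109 ≈ 1959.9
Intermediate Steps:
Y = 0
z(C, t) = √(C² + t²) (z(C, t) = √(C² + t²) + 0*(-5) = √(C² + t²) + 0 = √(C² + t²))
q = 12
((q - 1*(-32)) + z(3, 10))*36 = ((12 - 1*(-32)) + √(3² + 10²))*36 = ((12 + 32) + √(9 + 100))*36 = (44 + √109)*36 = 1584 + 36*√109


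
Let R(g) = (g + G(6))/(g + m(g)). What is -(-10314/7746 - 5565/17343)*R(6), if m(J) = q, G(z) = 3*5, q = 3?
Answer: 86326408/22389813 ≈ 3.8556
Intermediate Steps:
G(z) = 15
m(J) = 3
R(g) = (15 + g)/(3 + g) (R(g) = (g + 15)/(g + 3) = (15 + g)/(3 + g))
-(-10314/7746 - 5565/17343)*R(6) = -(-10314/7746 - 5565/17343)*(15 + 6)/(3 + 6) = -(-10314*1/7746 - 5565*1/17343)*21/9 = -(-1719/1291 - 1855/5781)*(⅑)*21 = -(-12332344)*7/(7463271*3) = -1*(-86326408/22389813) = 86326408/22389813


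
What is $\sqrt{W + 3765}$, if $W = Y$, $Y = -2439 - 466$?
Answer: $2 \sqrt{215} \approx 29.326$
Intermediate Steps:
$Y = -2905$
$W = -2905$
$\sqrt{W + 3765} = \sqrt{-2905 + 3765} = \sqrt{860} = 2 \sqrt{215}$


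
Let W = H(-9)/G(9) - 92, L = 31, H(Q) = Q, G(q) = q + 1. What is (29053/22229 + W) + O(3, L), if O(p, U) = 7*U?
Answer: 27876719/222290 ≈ 125.41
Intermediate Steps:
G(q) = 1 + q
W = -929/10 (W = -9/(1 + 9) - 92 = -9/10 - 92 = -929/10 ≈ -92.900)
(29053/22229 + W) + O(3, L) = (29053/22229 - 929/10) + 7*31 = (29053*(1/22229) - 929/10) + 217 = (29053/22229 - 929/10) + 217 = -20360211/222290 + 217 = 27876719/222290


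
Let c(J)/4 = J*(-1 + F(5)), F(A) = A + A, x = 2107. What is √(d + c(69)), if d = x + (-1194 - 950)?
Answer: √2447 ≈ 49.467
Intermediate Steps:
F(A) = 2*A
c(J) = 36*J (c(J) = 4*(J*(-1 + 2*5)) = 4*(J*(-1 + 10)) = 4*(J*9) = 4*(9*J) = 36*J)
d = -37 (d = 2107 + (-1194 - 950) = 2107 - 2144 = -37)
√(d + c(69)) = √(-37 + 36*69) = √(-37 + 2484) = √2447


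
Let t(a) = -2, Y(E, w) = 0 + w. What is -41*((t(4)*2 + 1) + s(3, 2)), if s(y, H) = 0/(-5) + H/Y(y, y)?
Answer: 287/3 ≈ 95.667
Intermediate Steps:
Y(E, w) = w
s(y, H) = H/y (s(y, H) = 0/(-5) + H/y = 0*(-⅕) + H/y = 0 + H/y = H/y)
-41*((t(4)*2 + 1) + s(3, 2)) = -41*((-2*2 + 1) + 2/3) = -41*((-4 + 1) + 2*(⅓)) = -41*(-3 + ⅔) = -41*(-7/3) = 287/3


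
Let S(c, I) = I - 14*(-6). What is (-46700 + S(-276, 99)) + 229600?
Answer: 183083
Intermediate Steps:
S(c, I) = 84 + I (S(c, I) = I + 84 = 84 + I)
(-46700 + S(-276, 99)) + 229600 = (-46700 + (84 + 99)) + 229600 = (-46700 + 183) + 229600 = -46517 + 229600 = 183083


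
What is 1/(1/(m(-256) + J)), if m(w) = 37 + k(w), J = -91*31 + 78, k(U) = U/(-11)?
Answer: -29510/11 ≈ -2682.7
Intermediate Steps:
k(U) = -U/11 (k(U) = U*(-1/11) = -U/11)
J = -2743 (J = -2821 + 78 = -2743)
m(w) = 37 - w/11
1/(1/(m(-256) + J)) = 1/(1/((37 - 1/11*(-256)) - 2743)) = 1/(1/((37 + 256/11) - 2743)) = 1/(1/(663/11 - 2743)) = 1/(1/(-29510/11)) = 1/(-11/29510) = -29510/11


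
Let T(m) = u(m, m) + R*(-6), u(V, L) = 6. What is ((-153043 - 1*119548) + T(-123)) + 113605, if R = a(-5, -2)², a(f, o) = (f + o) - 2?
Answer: -159466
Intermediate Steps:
a(f, o) = -2 + f + o
R = 81 (R = (-2 - 5 - 2)² = (-9)² = 81)
T(m) = -480 (T(m) = 6 + 81*(-6) = 6 - 486 = -480)
((-153043 - 1*119548) + T(-123)) + 113605 = ((-153043 - 1*119548) - 480) + 113605 = ((-153043 - 119548) - 480) + 113605 = (-272591 - 480) + 113605 = -273071 + 113605 = -159466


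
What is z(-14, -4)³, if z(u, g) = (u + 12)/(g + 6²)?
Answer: -1/4096 ≈ -0.00024414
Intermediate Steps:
z(u, g) = (12 + u)/(36 + g) (z(u, g) = (12 + u)/(g + 36) = (12 + u)/(36 + g))
z(-14, -4)³ = ((12 - 14)/(36 - 4))³ = (-2/32)³ = ((1/32)*(-2))³ = (-1/16)³ = -1/4096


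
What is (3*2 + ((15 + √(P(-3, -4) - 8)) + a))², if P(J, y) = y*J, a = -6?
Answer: 289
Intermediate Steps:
P(J, y) = J*y
(3*2 + ((15 + √(P(-3, -4) - 8)) + a))² = (3*2 + ((15 + √(-3*(-4) - 8)) - 6))² = (6 + ((15 + √(12 - 8)) - 6))² = (6 + ((15 + √4) - 6))² = (6 + ((15 + 2) - 6))² = (6 + (17 - 6))² = (6 + 11)² = 17² = 289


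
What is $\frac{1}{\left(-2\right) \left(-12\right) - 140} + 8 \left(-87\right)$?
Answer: $- \frac{80737}{116} \approx -696.01$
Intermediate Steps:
$\frac{1}{\left(-2\right) \left(-12\right) - 140} + 8 \left(-87\right) = \frac{1}{24 - 140} - 696 = \frac{1}{-116} - 696 = - \frac{1}{116} - 696 = - \frac{80737}{116}$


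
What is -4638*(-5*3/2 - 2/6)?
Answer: 36331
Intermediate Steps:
-4638*(-5*3/2 - 2/6) = -4638*(-15*1/2 - 2*1/6) = -4638*(-15/2 - 1/3) = -4638*(-47/6) = 36331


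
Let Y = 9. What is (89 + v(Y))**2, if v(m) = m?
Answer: 9604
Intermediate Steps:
(89 + v(Y))**2 = (89 + 9)**2 = 98**2 = 9604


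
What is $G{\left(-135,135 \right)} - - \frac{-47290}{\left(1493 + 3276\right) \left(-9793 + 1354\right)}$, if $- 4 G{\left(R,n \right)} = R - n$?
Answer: $\frac{5433249365}{80491182} \approx 67.501$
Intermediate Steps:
$G{\left(R,n \right)} = - \frac{R}{4} + \frac{n}{4}$ ($G{\left(R,n \right)} = - \frac{R - n}{4} = - \frac{R}{4} + \frac{n}{4}$)
$G{\left(-135,135 \right)} - - \frac{-47290}{\left(1493 + 3276\right) \left(-9793 + 1354\right)} = \left(\left(- \frac{1}{4}\right) \left(-135\right) + \frac{1}{4} \cdot 135\right) - - \frac{-47290}{\left(1493 + 3276\right) \left(-9793 + 1354\right)} = \left(\frac{135}{4} + \frac{135}{4}\right) - - \frac{-47290}{4769 \left(-8439\right)} = \frac{135}{2} - - \frac{-47290}{-40245591} = \frac{135}{2} - - \frac{\left(-47290\right) \left(-1\right)}{40245591} = \frac{135}{2} - \left(-1\right) \frac{47290}{40245591} = \frac{135}{2} - - \frac{47290}{40245591} = \frac{135}{2} + \frac{47290}{40245591} = \frac{5433249365}{80491182}$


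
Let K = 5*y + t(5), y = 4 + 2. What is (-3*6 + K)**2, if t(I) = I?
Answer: 289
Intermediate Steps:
y = 6
K = 35 (K = 5*6 + 5 = 30 + 5 = 35)
(-3*6 + K)**2 = (-3*6 + 35)**2 = (-18 + 35)**2 = 17**2 = 289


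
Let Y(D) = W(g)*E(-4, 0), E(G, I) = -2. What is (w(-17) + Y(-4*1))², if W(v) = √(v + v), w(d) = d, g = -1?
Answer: 281 + 68*I*√2 ≈ 281.0 + 96.167*I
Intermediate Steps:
W(v) = √2*√v (W(v) = √(2*v) = √2*√v)
Y(D) = -2*I*√2 (Y(D) = (√2*√(-1))*(-2) = (√2*I)*(-2) = (I*√2)*(-2) = -2*I*√2)
(w(-17) + Y(-4*1))² = (-17 - 2*I*√2)²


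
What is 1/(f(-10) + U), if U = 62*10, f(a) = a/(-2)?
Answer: 1/625 ≈ 0.0016000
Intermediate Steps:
f(a) = -a/2 (f(a) = a*(-½) = -a/2)
U = 620
1/(f(-10) + U) = 1/(-½*(-10) + 620) = 1/(5 + 620) = 1/625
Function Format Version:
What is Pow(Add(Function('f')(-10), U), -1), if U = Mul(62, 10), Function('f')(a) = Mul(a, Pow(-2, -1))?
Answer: Rational(1, 625) ≈ 0.0016000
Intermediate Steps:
Function('f')(a) = Mul(Rational(-1, 2), a) (Function('f')(a) = Mul(a, Rational(-1, 2)) = Mul(Rational(-1, 2), a))
U = 620
Pow(Add(Function('f')(-10), U), -1) = Pow(Add(Mul(Rational(-1, 2), -10), 620), -1) = Pow(Add(5, 620), -1) = Pow(625, -1) = Rational(1, 625)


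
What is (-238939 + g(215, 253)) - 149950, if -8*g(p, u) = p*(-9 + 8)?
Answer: -3110897/8 ≈ -3.8886e+5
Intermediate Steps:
g(p, u) = p/8 (g(p, u) = -p*(-9 + 8)/8 = -p*(-1)/8 = -(-1)*p/8 = p/8)
(-238939 + g(215, 253)) - 149950 = (-238939 + (⅛)*215) - 149950 = (-238939 + 215/8) - 149950 = -1911297/8 - 149950 = -3110897/8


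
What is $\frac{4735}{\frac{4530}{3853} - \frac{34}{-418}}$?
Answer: $\frac{3812986595}{1012271} \approx 3766.8$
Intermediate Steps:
$\frac{4735}{\frac{4530}{3853} - \frac{34}{-418}} = \frac{4735}{4530 \cdot \frac{1}{3853} - - \frac{17}{209}} = \frac{4735}{\frac{4530}{3853} + \frac{17}{209}} = \frac{4735}{\frac{1012271}{805277}} = 4735 \cdot \frac{805277}{1012271} = \frac{3812986595}{1012271}$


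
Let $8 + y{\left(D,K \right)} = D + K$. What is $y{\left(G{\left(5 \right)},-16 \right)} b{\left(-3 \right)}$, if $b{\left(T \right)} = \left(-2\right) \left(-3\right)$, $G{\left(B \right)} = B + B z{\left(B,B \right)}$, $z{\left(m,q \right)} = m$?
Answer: $36$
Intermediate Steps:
$G{\left(B \right)} = B + B^{2}$ ($G{\left(B \right)} = B + B B = B + B^{2}$)
$y{\left(D,K \right)} = -8 + D + K$ ($y{\left(D,K \right)} = -8 + \left(D + K\right) = -8 + D + K$)
$b{\left(T \right)} = 6$
$y{\left(G{\left(5 \right)},-16 \right)} b{\left(-3 \right)} = \left(-8 + 5 \left(1 + 5\right) - 16\right) 6 = \left(-8 + 5 \cdot 6 - 16\right) 6 = \left(-8 + 30 - 16\right) 6 = 6 \cdot 6 = 36$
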